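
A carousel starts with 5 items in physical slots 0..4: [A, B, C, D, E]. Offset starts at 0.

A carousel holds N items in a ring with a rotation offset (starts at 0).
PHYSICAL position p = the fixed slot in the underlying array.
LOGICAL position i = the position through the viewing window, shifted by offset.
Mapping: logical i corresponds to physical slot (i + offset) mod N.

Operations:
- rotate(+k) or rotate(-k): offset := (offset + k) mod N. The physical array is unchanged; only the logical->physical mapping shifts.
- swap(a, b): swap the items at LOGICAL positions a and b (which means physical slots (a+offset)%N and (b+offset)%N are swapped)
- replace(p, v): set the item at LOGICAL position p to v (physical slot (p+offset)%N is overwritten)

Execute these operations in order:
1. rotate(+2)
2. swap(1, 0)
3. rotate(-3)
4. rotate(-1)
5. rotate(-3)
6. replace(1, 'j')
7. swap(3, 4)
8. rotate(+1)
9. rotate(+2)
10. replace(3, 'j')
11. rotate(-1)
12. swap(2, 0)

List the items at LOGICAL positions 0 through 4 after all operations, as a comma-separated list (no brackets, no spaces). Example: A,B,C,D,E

After op 1 (rotate(+2)): offset=2, physical=[A,B,C,D,E], logical=[C,D,E,A,B]
After op 2 (swap(1, 0)): offset=2, physical=[A,B,D,C,E], logical=[D,C,E,A,B]
After op 3 (rotate(-3)): offset=4, physical=[A,B,D,C,E], logical=[E,A,B,D,C]
After op 4 (rotate(-1)): offset=3, physical=[A,B,D,C,E], logical=[C,E,A,B,D]
After op 5 (rotate(-3)): offset=0, physical=[A,B,D,C,E], logical=[A,B,D,C,E]
After op 6 (replace(1, 'j')): offset=0, physical=[A,j,D,C,E], logical=[A,j,D,C,E]
After op 7 (swap(3, 4)): offset=0, physical=[A,j,D,E,C], logical=[A,j,D,E,C]
After op 8 (rotate(+1)): offset=1, physical=[A,j,D,E,C], logical=[j,D,E,C,A]
After op 9 (rotate(+2)): offset=3, physical=[A,j,D,E,C], logical=[E,C,A,j,D]
After op 10 (replace(3, 'j')): offset=3, physical=[A,j,D,E,C], logical=[E,C,A,j,D]
After op 11 (rotate(-1)): offset=2, physical=[A,j,D,E,C], logical=[D,E,C,A,j]
After op 12 (swap(2, 0)): offset=2, physical=[A,j,C,E,D], logical=[C,E,D,A,j]

Answer: C,E,D,A,j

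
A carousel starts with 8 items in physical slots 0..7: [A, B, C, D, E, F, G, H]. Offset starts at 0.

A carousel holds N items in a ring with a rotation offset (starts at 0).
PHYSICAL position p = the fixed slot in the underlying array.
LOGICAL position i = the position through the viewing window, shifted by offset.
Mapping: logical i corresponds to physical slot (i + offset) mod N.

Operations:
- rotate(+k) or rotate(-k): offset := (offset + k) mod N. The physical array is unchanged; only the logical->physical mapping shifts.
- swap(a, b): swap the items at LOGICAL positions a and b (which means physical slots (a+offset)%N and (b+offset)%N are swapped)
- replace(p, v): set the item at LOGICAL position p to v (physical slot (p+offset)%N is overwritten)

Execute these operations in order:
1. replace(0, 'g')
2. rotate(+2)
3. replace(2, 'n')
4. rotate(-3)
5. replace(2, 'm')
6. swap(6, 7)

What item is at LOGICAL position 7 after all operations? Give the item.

Answer: F

Derivation:
After op 1 (replace(0, 'g')): offset=0, physical=[g,B,C,D,E,F,G,H], logical=[g,B,C,D,E,F,G,H]
After op 2 (rotate(+2)): offset=2, physical=[g,B,C,D,E,F,G,H], logical=[C,D,E,F,G,H,g,B]
After op 3 (replace(2, 'n')): offset=2, physical=[g,B,C,D,n,F,G,H], logical=[C,D,n,F,G,H,g,B]
After op 4 (rotate(-3)): offset=7, physical=[g,B,C,D,n,F,G,H], logical=[H,g,B,C,D,n,F,G]
After op 5 (replace(2, 'm')): offset=7, physical=[g,m,C,D,n,F,G,H], logical=[H,g,m,C,D,n,F,G]
After op 6 (swap(6, 7)): offset=7, physical=[g,m,C,D,n,G,F,H], logical=[H,g,m,C,D,n,G,F]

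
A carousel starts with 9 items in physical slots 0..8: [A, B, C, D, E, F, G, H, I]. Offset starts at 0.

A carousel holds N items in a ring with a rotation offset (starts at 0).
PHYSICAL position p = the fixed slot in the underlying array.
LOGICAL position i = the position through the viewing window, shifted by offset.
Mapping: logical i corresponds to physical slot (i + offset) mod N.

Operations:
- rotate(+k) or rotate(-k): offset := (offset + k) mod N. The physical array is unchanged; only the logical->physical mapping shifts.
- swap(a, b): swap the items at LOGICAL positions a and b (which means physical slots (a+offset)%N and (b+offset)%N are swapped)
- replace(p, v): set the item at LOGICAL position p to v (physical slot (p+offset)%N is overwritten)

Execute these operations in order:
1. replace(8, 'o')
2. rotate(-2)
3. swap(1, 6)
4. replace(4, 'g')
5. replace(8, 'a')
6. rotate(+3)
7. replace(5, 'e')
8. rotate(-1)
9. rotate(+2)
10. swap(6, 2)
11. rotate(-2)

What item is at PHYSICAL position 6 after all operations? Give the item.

After op 1 (replace(8, 'o')): offset=0, physical=[A,B,C,D,E,F,G,H,o], logical=[A,B,C,D,E,F,G,H,o]
After op 2 (rotate(-2)): offset=7, physical=[A,B,C,D,E,F,G,H,o], logical=[H,o,A,B,C,D,E,F,G]
After op 3 (swap(1, 6)): offset=7, physical=[A,B,C,D,o,F,G,H,E], logical=[H,E,A,B,C,D,o,F,G]
After op 4 (replace(4, 'g')): offset=7, physical=[A,B,g,D,o,F,G,H,E], logical=[H,E,A,B,g,D,o,F,G]
After op 5 (replace(8, 'a')): offset=7, physical=[A,B,g,D,o,F,a,H,E], logical=[H,E,A,B,g,D,o,F,a]
After op 6 (rotate(+3)): offset=1, physical=[A,B,g,D,o,F,a,H,E], logical=[B,g,D,o,F,a,H,E,A]
After op 7 (replace(5, 'e')): offset=1, physical=[A,B,g,D,o,F,e,H,E], logical=[B,g,D,o,F,e,H,E,A]
After op 8 (rotate(-1)): offset=0, physical=[A,B,g,D,o,F,e,H,E], logical=[A,B,g,D,o,F,e,H,E]
After op 9 (rotate(+2)): offset=2, physical=[A,B,g,D,o,F,e,H,E], logical=[g,D,o,F,e,H,E,A,B]
After op 10 (swap(6, 2)): offset=2, physical=[A,B,g,D,E,F,e,H,o], logical=[g,D,E,F,e,H,o,A,B]
After op 11 (rotate(-2)): offset=0, physical=[A,B,g,D,E,F,e,H,o], logical=[A,B,g,D,E,F,e,H,o]

Answer: e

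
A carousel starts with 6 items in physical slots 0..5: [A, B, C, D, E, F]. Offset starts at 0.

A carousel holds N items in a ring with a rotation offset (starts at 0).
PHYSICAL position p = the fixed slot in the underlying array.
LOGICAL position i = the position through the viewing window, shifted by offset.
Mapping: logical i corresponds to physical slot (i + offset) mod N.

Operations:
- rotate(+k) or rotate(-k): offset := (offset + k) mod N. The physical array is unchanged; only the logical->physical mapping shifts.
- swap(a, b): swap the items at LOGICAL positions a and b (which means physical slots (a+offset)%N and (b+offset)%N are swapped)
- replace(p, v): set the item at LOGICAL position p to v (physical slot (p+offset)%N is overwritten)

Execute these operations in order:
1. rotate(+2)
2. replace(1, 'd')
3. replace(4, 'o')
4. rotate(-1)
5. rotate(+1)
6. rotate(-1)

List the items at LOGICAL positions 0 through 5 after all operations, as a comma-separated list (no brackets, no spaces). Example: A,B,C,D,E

Answer: B,C,d,E,F,o

Derivation:
After op 1 (rotate(+2)): offset=2, physical=[A,B,C,D,E,F], logical=[C,D,E,F,A,B]
After op 2 (replace(1, 'd')): offset=2, physical=[A,B,C,d,E,F], logical=[C,d,E,F,A,B]
After op 3 (replace(4, 'o')): offset=2, physical=[o,B,C,d,E,F], logical=[C,d,E,F,o,B]
After op 4 (rotate(-1)): offset=1, physical=[o,B,C,d,E,F], logical=[B,C,d,E,F,o]
After op 5 (rotate(+1)): offset=2, physical=[o,B,C,d,E,F], logical=[C,d,E,F,o,B]
After op 6 (rotate(-1)): offset=1, physical=[o,B,C,d,E,F], logical=[B,C,d,E,F,o]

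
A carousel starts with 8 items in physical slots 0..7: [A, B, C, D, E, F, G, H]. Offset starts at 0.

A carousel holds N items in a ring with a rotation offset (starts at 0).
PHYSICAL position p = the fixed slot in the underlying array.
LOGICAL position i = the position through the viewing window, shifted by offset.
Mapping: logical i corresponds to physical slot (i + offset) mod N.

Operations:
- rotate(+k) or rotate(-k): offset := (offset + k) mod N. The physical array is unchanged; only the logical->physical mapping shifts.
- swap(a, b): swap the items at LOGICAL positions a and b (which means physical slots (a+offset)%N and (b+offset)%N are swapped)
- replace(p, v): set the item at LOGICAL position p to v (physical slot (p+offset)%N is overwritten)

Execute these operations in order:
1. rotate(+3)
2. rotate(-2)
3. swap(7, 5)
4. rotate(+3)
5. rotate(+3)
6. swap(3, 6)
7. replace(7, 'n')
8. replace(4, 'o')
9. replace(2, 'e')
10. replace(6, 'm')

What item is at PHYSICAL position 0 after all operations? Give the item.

Answer: G

Derivation:
After op 1 (rotate(+3)): offset=3, physical=[A,B,C,D,E,F,G,H], logical=[D,E,F,G,H,A,B,C]
After op 2 (rotate(-2)): offset=1, physical=[A,B,C,D,E,F,G,H], logical=[B,C,D,E,F,G,H,A]
After op 3 (swap(7, 5)): offset=1, physical=[G,B,C,D,E,F,A,H], logical=[B,C,D,E,F,A,H,G]
After op 4 (rotate(+3)): offset=4, physical=[G,B,C,D,E,F,A,H], logical=[E,F,A,H,G,B,C,D]
After op 5 (rotate(+3)): offset=7, physical=[G,B,C,D,E,F,A,H], logical=[H,G,B,C,D,E,F,A]
After op 6 (swap(3, 6)): offset=7, physical=[G,B,F,D,E,C,A,H], logical=[H,G,B,F,D,E,C,A]
After op 7 (replace(7, 'n')): offset=7, physical=[G,B,F,D,E,C,n,H], logical=[H,G,B,F,D,E,C,n]
After op 8 (replace(4, 'o')): offset=7, physical=[G,B,F,o,E,C,n,H], logical=[H,G,B,F,o,E,C,n]
After op 9 (replace(2, 'e')): offset=7, physical=[G,e,F,o,E,C,n,H], logical=[H,G,e,F,o,E,C,n]
After op 10 (replace(6, 'm')): offset=7, physical=[G,e,F,o,E,m,n,H], logical=[H,G,e,F,o,E,m,n]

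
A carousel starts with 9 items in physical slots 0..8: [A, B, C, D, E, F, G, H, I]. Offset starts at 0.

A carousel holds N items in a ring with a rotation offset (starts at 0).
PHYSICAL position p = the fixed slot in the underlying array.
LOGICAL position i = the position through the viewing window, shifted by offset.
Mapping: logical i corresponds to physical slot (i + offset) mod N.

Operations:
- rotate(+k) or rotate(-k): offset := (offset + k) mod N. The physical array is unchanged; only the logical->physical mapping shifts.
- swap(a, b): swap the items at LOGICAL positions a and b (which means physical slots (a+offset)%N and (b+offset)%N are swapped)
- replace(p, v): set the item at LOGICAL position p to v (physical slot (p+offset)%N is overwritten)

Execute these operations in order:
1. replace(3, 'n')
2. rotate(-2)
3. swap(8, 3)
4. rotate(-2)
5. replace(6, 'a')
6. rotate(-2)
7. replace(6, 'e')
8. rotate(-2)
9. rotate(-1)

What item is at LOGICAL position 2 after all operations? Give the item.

After op 1 (replace(3, 'n')): offset=0, physical=[A,B,C,n,E,F,G,H,I], logical=[A,B,C,n,E,F,G,H,I]
After op 2 (rotate(-2)): offset=7, physical=[A,B,C,n,E,F,G,H,I], logical=[H,I,A,B,C,n,E,F,G]
After op 3 (swap(8, 3)): offset=7, physical=[A,G,C,n,E,F,B,H,I], logical=[H,I,A,G,C,n,E,F,B]
After op 4 (rotate(-2)): offset=5, physical=[A,G,C,n,E,F,B,H,I], logical=[F,B,H,I,A,G,C,n,E]
After op 5 (replace(6, 'a')): offset=5, physical=[A,G,a,n,E,F,B,H,I], logical=[F,B,H,I,A,G,a,n,E]
After op 6 (rotate(-2)): offset=3, physical=[A,G,a,n,E,F,B,H,I], logical=[n,E,F,B,H,I,A,G,a]
After op 7 (replace(6, 'e')): offset=3, physical=[e,G,a,n,E,F,B,H,I], logical=[n,E,F,B,H,I,e,G,a]
After op 8 (rotate(-2)): offset=1, physical=[e,G,a,n,E,F,B,H,I], logical=[G,a,n,E,F,B,H,I,e]
After op 9 (rotate(-1)): offset=0, physical=[e,G,a,n,E,F,B,H,I], logical=[e,G,a,n,E,F,B,H,I]

Answer: a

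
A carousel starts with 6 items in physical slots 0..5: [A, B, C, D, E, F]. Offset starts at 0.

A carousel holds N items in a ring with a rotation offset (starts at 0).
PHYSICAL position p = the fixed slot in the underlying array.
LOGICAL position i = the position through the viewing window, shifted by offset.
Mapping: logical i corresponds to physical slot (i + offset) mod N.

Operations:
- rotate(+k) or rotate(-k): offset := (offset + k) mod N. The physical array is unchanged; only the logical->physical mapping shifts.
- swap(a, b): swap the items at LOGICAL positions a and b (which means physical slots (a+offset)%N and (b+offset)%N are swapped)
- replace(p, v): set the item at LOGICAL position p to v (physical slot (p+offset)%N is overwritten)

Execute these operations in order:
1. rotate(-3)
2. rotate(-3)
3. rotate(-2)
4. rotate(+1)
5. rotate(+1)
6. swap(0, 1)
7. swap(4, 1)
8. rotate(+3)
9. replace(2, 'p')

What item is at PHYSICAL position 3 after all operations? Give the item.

Answer: D

Derivation:
After op 1 (rotate(-3)): offset=3, physical=[A,B,C,D,E,F], logical=[D,E,F,A,B,C]
After op 2 (rotate(-3)): offset=0, physical=[A,B,C,D,E,F], logical=[A,B,C,D,E,F]
After op 3 (rotate(-2)): offset=4, physical=[A,B,C,D,E,F], logical=[E,F,A,B,C,D]
After op 4 (rotate(+1)): offset=5, physical=[A,B,C,D,E,F], logical=[F,A,B,C,D,E]
After op 5 (rotate(+1)): offset=0, physical=[A,B,C,D,E,F], logical=[A,B,C,D,E,F]
After op 6 (swap(0, 1)): offset=0, physical=[B,A,C,D,E,F], logical=[B,A,C,D,E,F]
After op 7 (swap(4, 1)): offset=0, physical=[B,E,C,D,A,F], logical=[B,E,C,D,A,F]
After op 8 (rotate(+3)): offset=3, physical=[B,E,C,D,A,F], logical=[D,A,F,B,E,C]
After op 9 (replace(2, 'p')): offset=3, physical=[B,E,C,D,A,p], logical=[D,A,p,B,E,C]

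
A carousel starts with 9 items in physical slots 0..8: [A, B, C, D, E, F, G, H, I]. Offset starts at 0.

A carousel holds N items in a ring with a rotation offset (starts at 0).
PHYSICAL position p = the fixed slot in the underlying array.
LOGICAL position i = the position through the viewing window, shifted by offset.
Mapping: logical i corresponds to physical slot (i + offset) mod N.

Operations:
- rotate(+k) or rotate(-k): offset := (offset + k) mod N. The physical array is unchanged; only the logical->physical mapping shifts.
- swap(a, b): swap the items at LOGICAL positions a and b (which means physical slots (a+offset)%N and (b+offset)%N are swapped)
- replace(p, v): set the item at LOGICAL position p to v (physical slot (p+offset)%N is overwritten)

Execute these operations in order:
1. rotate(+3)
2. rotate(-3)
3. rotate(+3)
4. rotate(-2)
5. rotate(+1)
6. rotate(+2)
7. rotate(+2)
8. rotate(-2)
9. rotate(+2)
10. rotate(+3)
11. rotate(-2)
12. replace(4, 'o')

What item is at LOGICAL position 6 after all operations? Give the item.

After op 1 (rotate(+3)): offset=3, physical=[A,B,C,D,E,F,G,H,I], logical=[D,E,F,G,H,I,A,B,C]
After op 2 (rotate(-3)): offset=0, physical=[A,B,C,D,E,F,G,H,I], logical=[A,B,C,D,E,F,G,H,I]
After op 3 (rotate(+3)): offset=3, physical=[A,B,C,D,E,F,G,H,I], logical=[D,E,F,G,H,I,A,B,C]
After op 4 (rotate(-2)): offset=1, physical=[A,B,C,D,E,F,G,H,I], logical=[B,C,D,E,F,G,H,I,A]
After op 5 (rotate(+1)): offset=2, physical=[A,B,C,D,E,F,G,H,I], logical=[C,D,E,F,G,H,I,A,B]
After op 6 (rotate(+2)): offset=4, physical=[A,B,C,D,E,F,G,H,I], logical=[E,F,G,H,I,A,B,C,D]
After op 7 (rotate(+2)): offset=6, physical=[A,B,C,D,E,F,G,H,I], logical=[G,H,I,A,B,C,D,E,F]
After op 8 (rotate(-2)): offset=4, physical=[A,B,C,D,E,F,G,H,I], logical=[E,F,G,H,I,A,B,C,D]
After op 9 (rotate(+2)): offset=6, physical=[A,B,C,D,E,F,G,H,I], logical=[G,H,I,A,B,C,D,E,F]
After op 10 (rotate(+3)): offset=0, physical=[A,B,C,D,E,F,G,H,I], logical=[A,B,C,D,E,F,G,H,I]
After op 11 (rotate(-2)): offset=7, physical=[A,B,C,D,E,F,G,H,I], logical=[H,I,A,B,C,D,E,F,G]
After op 12 (replace(4, 'o')): offset=7, physical=[A,B,o,D,E,F,G,H,I], logical=[H,I,A,B,o,D,E,F,G]

Answer: E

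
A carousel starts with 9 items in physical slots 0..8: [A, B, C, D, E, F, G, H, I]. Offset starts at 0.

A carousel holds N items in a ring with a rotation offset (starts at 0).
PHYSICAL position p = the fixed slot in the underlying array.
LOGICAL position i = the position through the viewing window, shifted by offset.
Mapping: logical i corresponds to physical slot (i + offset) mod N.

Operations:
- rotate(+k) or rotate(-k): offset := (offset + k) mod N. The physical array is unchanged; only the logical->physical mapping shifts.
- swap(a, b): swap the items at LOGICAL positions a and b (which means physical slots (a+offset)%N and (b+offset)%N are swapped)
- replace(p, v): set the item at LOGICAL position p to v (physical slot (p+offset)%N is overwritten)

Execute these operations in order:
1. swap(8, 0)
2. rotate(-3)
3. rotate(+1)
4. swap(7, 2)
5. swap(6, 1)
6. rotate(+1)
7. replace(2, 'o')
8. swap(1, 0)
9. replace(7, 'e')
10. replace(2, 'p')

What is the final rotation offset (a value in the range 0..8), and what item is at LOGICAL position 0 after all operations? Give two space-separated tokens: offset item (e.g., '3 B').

Answer: 8 F

Derivation:
After op 1 (swap(8, 0)): offset=0, physical=[I,B,C,D,E,F,G,H,A], logical=[I,B,C,D,E,F,G,H,A]
After op 2 (rotate(-3)): offset=6, physical=[I,B,C,D,E,F,G,H,A], logical=[G,H,A,I,B,C,D,E,F]
After op 3 (rotate(+1)): offset=7, physical=[I,B,C,D,E,F,G,H,A], logical=[H,A,I,B,C,D,E,F,G]
After op 4 (swap(7, 2)): offset=7, physical=[F,B,C,D,E,I,G,H,A], logical=[H,A,F,B,C,D,E,I,G]
After op 5 (swap(6, 1)): offset=7, physical=[F,B,C,D,A,I,G,H,E], logical=[H,E,F,B,C,D,A,I,G]
After op 6 (rotate(+1)): offset=8, physical=[F,B,C,D,A,I,G,H,E], logical=[E,F,B,C,D,A,I,G,H]
After op 7 (replace(2, 'o')): offset=8, physical=[F,o,C,D,A,I,G,H,E], logical=[E,F,o,C,D,A,I,G,H]
After op 8 (swap(1, 0)): offset=8, physical=[E,o,C,D,A,I,G,H,F], logical=[F,E,o,C,D,A,I,G,H]
After op 9 (replace(7, 'e')): offset=8, physical=[E,o,C,D,A,I,e,H,F], logical=[F,E,o,C,D,A,I,e,H]
After op 10 (replace(2, 'p')): offset=8, physical=[E,p,C,D,A,I,e,H,F], logical=[F,E,p,C,D,A,I,e,H]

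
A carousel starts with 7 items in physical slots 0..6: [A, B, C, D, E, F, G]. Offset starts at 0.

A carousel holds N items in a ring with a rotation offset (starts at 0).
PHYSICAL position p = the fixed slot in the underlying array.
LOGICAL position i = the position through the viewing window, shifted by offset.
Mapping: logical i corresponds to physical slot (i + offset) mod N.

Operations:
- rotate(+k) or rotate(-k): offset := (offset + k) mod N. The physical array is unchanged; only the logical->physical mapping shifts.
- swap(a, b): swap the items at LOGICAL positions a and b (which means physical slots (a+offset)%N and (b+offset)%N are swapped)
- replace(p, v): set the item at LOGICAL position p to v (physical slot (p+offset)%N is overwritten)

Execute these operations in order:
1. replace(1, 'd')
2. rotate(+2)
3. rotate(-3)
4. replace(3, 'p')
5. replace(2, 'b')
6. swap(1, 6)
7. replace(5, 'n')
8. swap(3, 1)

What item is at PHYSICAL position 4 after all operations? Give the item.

Answer: n

Derivation:
After op 1 (replace(1, 'd')): offset=0, physical=[A,d,C,D,E,F,G], logical=[A,d,C,D,E,F,G]
After op 2 (rotate(+2)): offset=2, physical=[A,d,C,D,E,F,G], logical=[C,D,E,F,G,A,d]
After op 3 (rotate(-3)): offset=6, physical=[A,d,C,D,E,F,G], logical=[G,A,d,C,D,E,F]
After op 4 (replace(3, 'p')): offset=6, physical=[A,d,p,D,E,F,G], logical=[G,A,d,p,D,E,F]
After op 5 (replace(2, 'b')): offset=6, physical=[A,b,p,D,E,F,G], logical=[G,A,b,p,D,E,F]
After op 6 (swap(1, 6)): offset=6, physical=[F,b,p,D,E,A,G], logical=[G,F,b,p,D,E,A]
After op 7 (replace(5, 'n')): offset=6, physical=[F,b,p,D,n,A,G], logical=[G,F,b,p,D,n,A]
After op 8 (swap(3, 1)): offset=6, physical=[p,b,F,D,n,A,G], logical=[G,p,b,F,D,n,A]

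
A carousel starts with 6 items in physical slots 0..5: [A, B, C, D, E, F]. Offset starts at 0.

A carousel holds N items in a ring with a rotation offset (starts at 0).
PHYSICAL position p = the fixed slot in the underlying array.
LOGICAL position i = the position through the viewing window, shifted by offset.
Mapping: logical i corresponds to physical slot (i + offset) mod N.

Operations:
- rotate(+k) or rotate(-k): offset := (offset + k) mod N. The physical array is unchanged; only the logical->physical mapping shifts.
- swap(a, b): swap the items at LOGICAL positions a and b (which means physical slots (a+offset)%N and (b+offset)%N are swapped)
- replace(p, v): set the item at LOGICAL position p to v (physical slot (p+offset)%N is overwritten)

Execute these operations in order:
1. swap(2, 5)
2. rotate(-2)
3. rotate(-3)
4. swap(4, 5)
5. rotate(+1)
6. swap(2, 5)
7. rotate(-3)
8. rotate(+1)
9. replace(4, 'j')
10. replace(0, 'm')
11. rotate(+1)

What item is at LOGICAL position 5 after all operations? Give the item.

After op 1 (swap(2, 5)): offset=0, physical=[A,B,F,D,E,C], logical=[A,B,F,D,E,C]
After op 2 (rotate(-2)): offset=4, physical=[A,B,F,D,E,C], logical=[E,C,A,B,F,D]
After op 3 (rotate(-3)): offset=1, physical=[A,B,F,D,E,C], logical=[B,F,D,E,C,A]
After op 4 (swap(4, 5)): offset=1, physical=[C,B,F,D,E,A], logical=[B,F,D,E,A,C]
After op 5 (rotate(+1)): offset=2, physical=[C,B,F,D,E,A], logical=[F,D,E,A,C,B]
After op 6 (swap(2, 5)): offset=2, physical=[C,E,F,D,B,A], logical=[F,D,B,A,C,E]
After op 7 (rotate(-3)): offset=5, physical=[C,E,F,D,B,A], logical=[A,C,E,F,D,B]
After op 8 (rotate(+1)): offset=0, physical=[C,E,F,D,B,A], logical=[C,E,F,D,B,A]
After op 9 (replace(4, 'j')): offset=0, physical=[C,E,F,D,j,A], logical=[C,E,F,D,j,A]
After op 10 (replace(0, 'm')): offset=0, physical=[m,E,F,D,j,A], logical=[m,E,F,D,j,A]
After op 11 (rotate(+1)): offset=1, physical=[m,E,F,D,j,A], logical=[E,F,D,j,A,m]

Answer: m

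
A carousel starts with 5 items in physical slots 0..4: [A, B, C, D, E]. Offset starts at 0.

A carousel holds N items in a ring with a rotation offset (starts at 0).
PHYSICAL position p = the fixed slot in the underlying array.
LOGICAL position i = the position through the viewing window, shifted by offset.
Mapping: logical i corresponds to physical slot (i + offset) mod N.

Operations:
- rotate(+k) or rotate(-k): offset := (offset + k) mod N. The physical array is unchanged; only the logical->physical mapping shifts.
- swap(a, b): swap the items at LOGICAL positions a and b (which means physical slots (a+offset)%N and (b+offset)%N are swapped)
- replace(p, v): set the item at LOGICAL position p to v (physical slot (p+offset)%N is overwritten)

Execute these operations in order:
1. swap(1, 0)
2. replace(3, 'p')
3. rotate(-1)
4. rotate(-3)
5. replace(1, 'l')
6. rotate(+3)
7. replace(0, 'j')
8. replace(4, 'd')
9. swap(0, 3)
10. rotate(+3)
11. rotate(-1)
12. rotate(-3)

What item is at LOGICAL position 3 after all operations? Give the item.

Answer: A

Derivation:
After op 1 (swap(1, 0)): offset=0, physical=[B,A,C,D,E], logical=[B,A,C,D,E]
After op 2 (replace(3, 'p')): offset=0, physical=[B,A,C,p,E], logical=[B,A,C,p,E]
After op 3 (rotate(-1)): offset=4, physical=[B,A,C,p,E], logical=[E,B,A,C,p]
After op 4 (rotate(-3)): offset=1, physical=[B,A,C,p,E], logical=[A,C,p,E,B]
After op 5 (replace(1, 'l')): offset=1, physical=[B,A,l,p,E], logical=[A,l,p,E,B]
After op 6 (rotate(+3)): offset=4, physical=[B,A,l,p,E], logical=[E,B,A,l,p]
After op 7 (replace(0, 'j')): offset=4, physical=[B,A,l,p,j], logical=[j,B,A,l,p]
After op 8 (replace(4, 'd')): offset=4, physical=[B,A,l,d,j], logical=[j,B,A,l,d]
After op 9 (swap(0, 3)): offset=4, physical=[B,A,j,d,l], logical=[l,B,A,j,d]
After op 10 (rotate(+3)): offset=2, physical=[B,A,j,d,l], logical=[j,d,l,B,A]
After op 11 (rotate(-1)): offset=1, physical=[B,A,j,d,l], logical=[A,j,d,l,B]
After op 12 (rotate(-3)): offset=3, physical=[B,A,j,d,l], logical=[d,l,B,A,j]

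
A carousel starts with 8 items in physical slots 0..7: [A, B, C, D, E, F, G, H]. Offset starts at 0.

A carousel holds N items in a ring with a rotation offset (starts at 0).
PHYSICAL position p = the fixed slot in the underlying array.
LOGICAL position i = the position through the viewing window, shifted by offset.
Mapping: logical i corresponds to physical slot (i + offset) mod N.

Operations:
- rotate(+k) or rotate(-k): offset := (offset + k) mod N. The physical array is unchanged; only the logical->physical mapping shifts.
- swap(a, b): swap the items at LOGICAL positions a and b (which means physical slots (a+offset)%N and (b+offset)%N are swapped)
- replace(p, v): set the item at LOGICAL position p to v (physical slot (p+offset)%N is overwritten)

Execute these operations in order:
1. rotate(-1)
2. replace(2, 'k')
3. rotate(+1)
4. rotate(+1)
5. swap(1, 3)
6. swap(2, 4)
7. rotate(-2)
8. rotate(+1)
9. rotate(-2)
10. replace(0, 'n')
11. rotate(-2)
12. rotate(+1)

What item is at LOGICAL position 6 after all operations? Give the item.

After op 1 (rotate(-1)): offset=7, physical=[A,B,C,D,E,F,G,H], logical=[H,A,B,C,D,E,F,G]
After op 2 (replace(2, 'k')): offset=7, physical=[A,k,C,D,E,F,G,H], logical=[H,A,k,C,D,E,F,G]
After op 3 (rotate(+1)): offset=0, physical=[A,k,C,D,E,F,G,H], logical=[A,k,C,D,E,F,G,H]
After op 4 (rotate(+1)): offset=1, physical=[A,k,C,D,E,F,G,H], logical=[k,C,D,E,F,G,H,A]
After op 5 (swap(1, 3)): offset=1, physical=[A,k,E,D,C,F,G,H], logical=[k,E,D,C,F,G,H,A]
After op 6 (swap(2, 4)): offset=1, physical=[A,k,E,F,C,D,G,H], logical=[k,E,F,C,D,G,H,A]
After op 7 (rotate(-2)): offset=7, physical=[A,k,E,F,C,D,G,H], logical=[H,A,k,E,F,C,D,G]
After op 8 (rotate(+1)): offset=0, physical=[A,k,E,F,C,D,G,H], logical=[A,k,E,F,C,D,G,H]
After op 9 (rotate(-2)): offset=6, physical=[A,k,E,F,C,D,G,H], logical=[G,H,A,k,E,F,C,D]
After op 10 (replace(0, 'n')): offset=6, physical=[A,k,E,F,C,D,n,H], logical=[n,H,A,k,E,F,C,D]
After op 11 (rotate(-2)): offset=4, physical=[A,k,E,F,C,D,n,H], logical=[C,D,n,H,A,k,E,F]
After op 12 (rotate(+1)): offset=5, physical=[A,k,E,F,C,D,n,H], logical=[D,n,H,A,k,E,F,C]

Answer: F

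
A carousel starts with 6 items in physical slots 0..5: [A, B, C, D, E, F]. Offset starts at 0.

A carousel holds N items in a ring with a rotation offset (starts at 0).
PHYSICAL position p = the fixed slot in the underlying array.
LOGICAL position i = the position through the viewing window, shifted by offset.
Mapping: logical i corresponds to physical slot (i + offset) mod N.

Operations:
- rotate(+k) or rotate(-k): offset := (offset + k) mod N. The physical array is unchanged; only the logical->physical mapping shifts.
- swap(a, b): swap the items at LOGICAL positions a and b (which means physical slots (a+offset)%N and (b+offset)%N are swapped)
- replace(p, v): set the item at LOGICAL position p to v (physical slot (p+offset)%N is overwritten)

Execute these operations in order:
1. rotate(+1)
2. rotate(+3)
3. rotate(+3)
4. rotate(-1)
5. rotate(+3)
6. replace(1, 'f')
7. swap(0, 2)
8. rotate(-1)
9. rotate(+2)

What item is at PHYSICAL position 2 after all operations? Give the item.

After op 1 (rotate(+1)): offset=1, physical=[A,B,C,D,E,F], logical=[B,C,D,E,F,A]
After op 2 (rotate(+3)): offset=4, physical=[A,B,C,D,E,F], logical=[E,F,A,B,C,D]
After op 3 (rotate(+3)): offset=1, physical=[A,B,C,D,E,F], logical=[B,C,D,E,F,A]
After op 4 (rotate(-1)): offset=0, physical=[A,B,C,D,E,F], logical=[A,B,C,D,E,F]
After op 5 (rotate(+3)): offset=3, physical=[A,B,C,D,E,F], logical=[D,E,F,A,B,C]
After op 6 (replace(1, 'f')): offset=3, physical=[A,B,C,D,f,F], logical=[D,f,F,A,B,C]
After op 7 (swap(0, 2)): offset=3, physical=[A,B,C,F,f,D], logical=[F,f,D,A,B,C]
After op 8 (rotate(-1)): offset=2, physical=[A,B,C,F,f,D], logical=[C,F,f,D,A,B]
After op 9 (rotate(+2)): offset=4, physical=[A,B,C,F,f,D], logical=[f,D,A,B,C,F]

Answer: C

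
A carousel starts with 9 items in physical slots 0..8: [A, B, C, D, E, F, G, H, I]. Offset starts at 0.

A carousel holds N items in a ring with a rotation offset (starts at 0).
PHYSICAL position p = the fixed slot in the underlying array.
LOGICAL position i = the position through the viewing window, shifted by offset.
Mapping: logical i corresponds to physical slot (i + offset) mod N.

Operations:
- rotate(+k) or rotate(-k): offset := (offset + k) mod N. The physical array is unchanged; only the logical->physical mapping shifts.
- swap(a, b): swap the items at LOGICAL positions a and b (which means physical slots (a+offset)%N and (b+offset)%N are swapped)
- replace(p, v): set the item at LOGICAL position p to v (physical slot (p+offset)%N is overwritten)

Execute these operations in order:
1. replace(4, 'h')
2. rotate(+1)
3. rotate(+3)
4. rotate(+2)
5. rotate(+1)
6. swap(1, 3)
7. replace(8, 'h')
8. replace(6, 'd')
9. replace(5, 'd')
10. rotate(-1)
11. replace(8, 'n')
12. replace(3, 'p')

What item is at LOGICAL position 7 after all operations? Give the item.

Answer: d

Derivation:
After op 1 (replace(4, 'h')): offset=0, physical=[A,B,C,D,h,F,G,H,I], logical=[A,B,C,D,h,F,G,H,I]
After op 2 (rotate(+1)): offset=1, physical=[A,B,C,D,h,F,G,H,I], logical=[B,C,D,h,F,G,H,I,A]
After op 3 (rotate(+3)): offset=4, physical=[A,B,C,D,h,F,G,H,I], logical=[h,F,G,H,I,A,B,C,D]
After op 4 (rotate(+2)): offset=6, physical=[A,B,C,D,h,F,G,H,I], logical=[G,H,I,A,B,C,D,h,F]
After op 5 (rotate(+1)): offset=7, physical=[A,B,C,D,h,F,G,H,I], logical=[H,I,A,B,C,D,h,F,G]
After op 6 (swap(1, 3)): offset=7, physical=[A,I,C,D,h,F,G,H,B], logical=[H,B,A,I,C,D,h,F,G]
After op 7 (replace(8, 'h')): offset=7, physical=[A,I,C,D,h,F,h,H,B], logical=[H,B,A,I,C,D,h,F,h]
After op 8 (replace(6, 'd')): offset=7, physical=[A,I,C,D,d,F,h,H,B], logical=[H,B,A,I,C,D,d,F,h]
After op 9 (replace(5, 'd')): offset=7, physical=[A,I,C,d,d,F,h,H,B], logical=[H,B,A,I,C,d,d,F,h]
After op 10 (rotate(-1)): offset=6, physical=[A,I,C,d,d,F,h,H,B], logical=[h,H,B,A,I,C,d,d,F]
After op 11 (replace(8, 'n')): offset=6, physical=[A,I,C,d,d,n,h,H,B], logical=[h,H,B,A,I,C,d,d,n]
After op 12 (replace(3, 'p')): offset=6, physical=[p,I,C,d,d,n,h,H,B], logical=[h,H,B,p,I,C,d,d,n]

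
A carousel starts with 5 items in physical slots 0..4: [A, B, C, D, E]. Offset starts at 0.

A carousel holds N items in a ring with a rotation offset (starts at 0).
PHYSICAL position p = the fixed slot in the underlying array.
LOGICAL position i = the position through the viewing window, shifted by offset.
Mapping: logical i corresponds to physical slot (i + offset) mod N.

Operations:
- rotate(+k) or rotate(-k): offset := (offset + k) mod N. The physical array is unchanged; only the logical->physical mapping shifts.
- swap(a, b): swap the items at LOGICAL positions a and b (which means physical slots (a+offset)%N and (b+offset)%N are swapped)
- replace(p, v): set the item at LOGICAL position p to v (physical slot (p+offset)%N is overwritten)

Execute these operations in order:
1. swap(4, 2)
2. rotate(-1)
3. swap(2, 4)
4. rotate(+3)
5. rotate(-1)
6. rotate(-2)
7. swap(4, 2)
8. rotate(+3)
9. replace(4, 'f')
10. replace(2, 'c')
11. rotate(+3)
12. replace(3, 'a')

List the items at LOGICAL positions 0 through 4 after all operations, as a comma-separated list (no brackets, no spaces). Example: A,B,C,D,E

Answer: A,f,E,a,c

Derivation:
After op 1 (swap(4, 2)): offset=0, physical=[A,B,E,D,C], logical=[A,B,E,D,C]
After op 2 (rotate(-1)): offset=4, physical=[A,B,E,D,C], logical=[C,A,B,E,D]
After op 3 (swap(2, 4)): offset=4, physical=[A,D,E,B,C], logical=[C,A,D,E,B]
After op 4 (rotate(+3)): offset=2, physical=[A,D,E,B,C], logical=[E,B,C,A,D]
After op 5 (rotate(-1)): offset=1, physical=[A,D,E,B,C], logical=[D,E,B,C,A]
After op 6 (rotate(-2)): offset=4, physical=[A,D,E,B,C], logical=[C,A,D,E,B]
After op 7 (swap(4, 2)): offset=4, physical=[A,B,E,D,C], logical=[C,A,B,E,D]
After op 8 (rotate(+3)): offset=2, physical=[A,B,E,D,C], logical=[E,D,C,A,B]
After op 9 (replace(4, 'f')): offset=2, physical=[A,f,E,D,C], logical=[E,D,C,A,f]
After op 10 (replace(2, 'c')): offset=2, physical=[A,f,E,D,c], logical=[E,D,c,A,f]
After op 11 (rotate(+3)): offset=0, physical=[A,f,E,D,c], logical=[A,f,E,D,c]
After op 12 (replace(3, 'a')): offset=0, physical=[A,f,E,a,c], logical=[A,f,E,a,c]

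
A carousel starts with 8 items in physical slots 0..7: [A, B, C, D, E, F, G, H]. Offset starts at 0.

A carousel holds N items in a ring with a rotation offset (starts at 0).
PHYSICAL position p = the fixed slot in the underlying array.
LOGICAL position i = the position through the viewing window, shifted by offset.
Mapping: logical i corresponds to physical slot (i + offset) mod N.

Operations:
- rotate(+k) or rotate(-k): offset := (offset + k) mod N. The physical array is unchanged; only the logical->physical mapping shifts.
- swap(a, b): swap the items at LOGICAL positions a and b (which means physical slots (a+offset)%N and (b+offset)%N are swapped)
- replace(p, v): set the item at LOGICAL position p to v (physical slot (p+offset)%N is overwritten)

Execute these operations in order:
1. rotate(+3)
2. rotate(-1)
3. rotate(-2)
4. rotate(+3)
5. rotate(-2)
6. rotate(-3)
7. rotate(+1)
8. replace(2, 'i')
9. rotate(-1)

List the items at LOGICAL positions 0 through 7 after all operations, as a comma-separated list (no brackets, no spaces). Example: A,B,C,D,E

After op 1 (rotate(+3)): offset=3, physical=[A,B,C,D,E,F,G,H], logical=[D,E,F,G,H,A,B,C]
After op 2 (rotate(-1)): offset=2, physical=[A,B,C,D,E,F,G,H], logical=[C,D,E,F,G,H,A,B]
After op 3 (rotate(-2)): offset=0, physical=[A,B,C,D,E,F,G,H], logical=[A,B,C,D,E,F,G,H]
After op 4 (rotate(+3)): offset=3, physical=[A,B,C,D,E,F,G,H], logical=[D,E,F,G,H,A,B,C]
After op 5 (rotate(-2)): offset=1, physical=[A,B,C,D,E,F,G,H], logical=[B,C,D,E,F,G,H,A]
After op 6 (rotate(-3)): offset=6, physical=[A,B,C,D,E,F,G,H], logical=[G,H,A,B,C,D,E,F]
After op 7 (rotate(+1)): offset=7, physical=[A,B,C,D,E,F,G,H], logical=[H,A,B,C,D,E,F,G]
After op 8 (replace(2, 'i')): offset=7, physical=[A,i,C,D,E,F,G,H], logical=[H,A,i,C,D,E,F,G]
After op 9 (rotate(-1)): offset=6, physical=[A,i,C,D,E,F,G,H], logical=[G,H,A,i,C,D,E,F]

Answer: G,H,A,i,C,D,E,F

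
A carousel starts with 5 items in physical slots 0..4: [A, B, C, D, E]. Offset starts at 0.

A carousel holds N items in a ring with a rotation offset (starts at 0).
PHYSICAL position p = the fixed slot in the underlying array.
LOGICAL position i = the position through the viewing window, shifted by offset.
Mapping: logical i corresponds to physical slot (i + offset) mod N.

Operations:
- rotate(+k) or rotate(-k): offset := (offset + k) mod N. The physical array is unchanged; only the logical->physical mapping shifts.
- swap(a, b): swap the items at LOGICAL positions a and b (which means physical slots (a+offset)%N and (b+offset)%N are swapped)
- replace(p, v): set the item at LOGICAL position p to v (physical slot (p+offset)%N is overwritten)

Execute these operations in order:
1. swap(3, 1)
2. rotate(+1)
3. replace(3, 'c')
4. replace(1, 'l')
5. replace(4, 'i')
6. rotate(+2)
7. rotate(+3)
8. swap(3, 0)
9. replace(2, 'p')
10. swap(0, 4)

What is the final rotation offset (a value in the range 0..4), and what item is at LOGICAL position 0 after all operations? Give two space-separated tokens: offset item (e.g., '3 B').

After op 1 (swap(3, 1)): offset=0, physical=[A,D,C,B,E], logical=[A,D,C,B,E]
After op 2 (rotate(+1)): offset=1, physical=[A,D,C,B,E], logical=[D,C,B,E,A]
After op 3 (replace(3, 'c')): offset=1, physical=[A,D,C,B,c], logical=[D,C,B,c,A]
After op 4 (replace(1, 'l')): offset=1, physical=[A,D,l,B,c], logical=[D,l,B,c,A]
After op 5 (replace(4, 'i')): offset=1, physical=[i,D,l,B,c], logical=[D,l,B,c,i]
After op 6 (rotate(+2)): offset=3, physical=[i,D,l,B,c], logical=[B,c,i,D,l]
After op 7 (rotate(+3)): offset=1, physical=[i,D,l,B,c], logical=[D,l,B,c,i]
After op 8 (swap(3, 0)): offset=1, physical=[i,c,l,B,D], logical=[c,l,B,D,i]
After op 9 (replace(2, 'p')): offset=1, physical=[i,c,l,p,D], logical=[c,l,p,D,i]
After op 10 (swap(0, 4)): offset=1, physical=[c,i,l,p,D], logical=[i,l,p,D,c]

Answer: 1 i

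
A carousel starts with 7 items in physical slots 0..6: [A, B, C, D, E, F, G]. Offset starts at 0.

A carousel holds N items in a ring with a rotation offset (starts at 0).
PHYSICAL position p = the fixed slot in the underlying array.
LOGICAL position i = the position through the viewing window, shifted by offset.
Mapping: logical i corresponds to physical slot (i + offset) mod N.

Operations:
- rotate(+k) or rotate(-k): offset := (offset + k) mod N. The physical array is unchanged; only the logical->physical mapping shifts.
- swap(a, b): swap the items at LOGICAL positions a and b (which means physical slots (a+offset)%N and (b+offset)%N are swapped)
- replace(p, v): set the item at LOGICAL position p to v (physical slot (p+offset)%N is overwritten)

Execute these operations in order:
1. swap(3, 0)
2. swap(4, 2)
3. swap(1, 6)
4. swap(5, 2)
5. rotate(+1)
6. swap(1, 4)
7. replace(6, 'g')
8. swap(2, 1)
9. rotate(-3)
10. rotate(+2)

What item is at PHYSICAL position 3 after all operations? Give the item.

Answer: E

Derivation:
After op 1 (swap(3, 0)): offset=0, physical=[D,B,C,A,E,F,G], logical=[D,B,C,A,E,F,G]
After op 2 (swap(4, 2)): offset=0, physical=[D,B,E,A,C,F,G], logical=[D,B,E,A,C,F,G]
After op 3 (swap(1, 6)): offset=0, physical=[D,G,E,A,C,F,B], logical=[D,G,E,A,C,F,B]
After op 4 (swap(5, 2)): offset=0, physical=[D,G,F,A,C,E,B], logical=[D,G,F,A,C,E,B]
After op 5 (rotate(+1)): offset=1, physical=[D,G,F,A,C,E,B], logical=[G,F,A,C,E,B,D]
After op 6 (swap(1, 4)): offset=1, physical=[D,G,E,A,C,F,B], logical=[G,E,A,C,F,B,D]
After op 7 (replace(6, 'g')): offset=1, physical=[g,G,E,A,C,F,B], logical=[G,E,A,C,F,B,g]
After op 8 (swap(2, 1)): offset=1, physical=[g,G,A,E,C,F,B], logical=[G,A,E,C,F,B,g]
After op 9 (rotate(-3)): offset=5, physical=[g,G,A,E,C,F,B], logical=[F,B,g,G,A,E,C]
After op 10 (rotate(+2)): offset=0, physical=[g,G,A,E,C,F,B], logical=[g,G,A,E,C,F,B]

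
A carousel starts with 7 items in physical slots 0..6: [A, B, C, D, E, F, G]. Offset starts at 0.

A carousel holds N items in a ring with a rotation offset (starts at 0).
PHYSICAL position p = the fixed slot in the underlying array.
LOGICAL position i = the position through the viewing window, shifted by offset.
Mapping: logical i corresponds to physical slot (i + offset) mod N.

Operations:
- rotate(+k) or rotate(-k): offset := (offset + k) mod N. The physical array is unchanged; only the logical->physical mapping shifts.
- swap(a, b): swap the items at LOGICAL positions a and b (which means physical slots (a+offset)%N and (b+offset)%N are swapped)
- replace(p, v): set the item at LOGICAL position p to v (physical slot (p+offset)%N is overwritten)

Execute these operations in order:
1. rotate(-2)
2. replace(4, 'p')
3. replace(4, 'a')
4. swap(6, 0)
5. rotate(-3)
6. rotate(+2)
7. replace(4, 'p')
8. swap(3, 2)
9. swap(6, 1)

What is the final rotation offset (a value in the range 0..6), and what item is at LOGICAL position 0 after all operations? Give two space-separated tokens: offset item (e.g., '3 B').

After op 1 (rotate(-2)): offset=5, physical=[A,B,C,D,E,F,G], logical=[F,G,A,B,C,D,E]
After op 2 (replace(4, 'p')): offset=5, physical=[A,B,p,D,E,F,G], logical=[F,G,A,B,p,D,E]
After op 3 (replace(4, 'a')): offset=5, physical=[A,B,a,D,E,F,G], logical=[F,G,A,B,a,D,E]
After op 4 (swap(6, 0)): offset=5, physical=[A,B,a,D,F,E,G], logical=[E,G,A,B,a,D,F]
After op 5 (rotate(-3)): offset=2, physical=[A,B,a,D,F,E,G], logical=[a,D,F,E,G,A,B]
After op 6 (rotate(+2)): offset=4, physical=[A,B,a,D,F,E,G], logical=[F,E,G,A,B,a,D]
After op 7 (replace(4, 'p')): offset=4, physical=[A,p,a,D,F,E,G], logical=[F,E,G,A,p,a,D]
After op 8 (swap(3, 2)): offset=4, physical=[G,p,a,D,F,E,A], logical=[F,E,A,G,p,a,D]
After op 9 (swap(6, 1)): offset=4, physical=[G,p,a,E,F,D,A], logical=[F,D,A,G,p,a,E]

Answer: 4 F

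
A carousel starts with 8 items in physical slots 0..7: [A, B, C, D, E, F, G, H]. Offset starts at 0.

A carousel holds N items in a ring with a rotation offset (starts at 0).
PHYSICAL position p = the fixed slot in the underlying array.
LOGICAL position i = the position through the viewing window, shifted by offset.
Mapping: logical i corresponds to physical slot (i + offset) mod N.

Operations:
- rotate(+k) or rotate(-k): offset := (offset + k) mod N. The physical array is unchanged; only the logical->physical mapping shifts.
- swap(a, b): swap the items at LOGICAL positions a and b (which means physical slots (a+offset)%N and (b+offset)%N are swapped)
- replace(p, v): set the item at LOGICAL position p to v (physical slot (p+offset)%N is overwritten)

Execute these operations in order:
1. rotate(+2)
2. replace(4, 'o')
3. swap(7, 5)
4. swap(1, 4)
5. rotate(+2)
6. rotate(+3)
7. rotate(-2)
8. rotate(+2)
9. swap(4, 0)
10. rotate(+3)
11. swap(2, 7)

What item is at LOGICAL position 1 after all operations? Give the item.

After op 1 (rotate(+2)): offset=2, physical=[A,B,C,D,E,F,G,H], logical=[C,D,E,F,G,H,A,B]
After op 2 (replace(4, 'o')): offset=2, physical=[A,B,C,D,E,F,o,H], logical=[C,D,E,F,o,H,A,B]
After op 3 (swap(7, 5)): offset=2, physical=[A,H,C,D,E,F,o,B], logical=[C,D,E,F,o,B,A,H]
After op 4 (swap(1, 4)): offset=2, physical=[A,H,C,o,E,F,D,B], logical=[C,o,E,F,D,B,A,H]
After op 5 (rotate(+2)): offset=4, physical=[A,H,C,o,E,F,D,B], logical=[E,F,D,B,A,H,C,o]
After op 6 (rotate(+3)): offset=7, physical=[A,H,C,o,E,F,D,B], logical=[B,A,H,C,o,E,F,D]
After op 7 (rotate(-2)): offset=5, physical=[A,H,C,o,E,F,D,B], logical=[F,D,B,A,H,C,o,E]
After op 8 (rotate(+2)): offset=7, physical=[A,H,C,o,E,F,D,B], logical=[B,A,H,C,o,E,F,D]
After op 9 (swap(4, 0)): offset=7, physical=[A,H,C,B,E,F,D,o], logical=[o,A,H,C,B,E,F,D]
After op 10 (rotate(+3)): offset=2, physical=[A,H,C,B,E,F,D,o], logical=[C,B,E,F,D,o,A,H]
After op 11 (swap(2, 7)): offset=2, physical=[A,E,C,B,H,F,D,o], logical=[C,B,H,F,D,o,A,E]

Answer: B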